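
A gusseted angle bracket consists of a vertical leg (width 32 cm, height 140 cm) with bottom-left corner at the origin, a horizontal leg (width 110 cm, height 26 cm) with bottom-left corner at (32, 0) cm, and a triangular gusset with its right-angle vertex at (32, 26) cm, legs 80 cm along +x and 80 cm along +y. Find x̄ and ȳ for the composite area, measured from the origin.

x̄ = 48.22 cm, ȳ = 49.27 cm

vertical leg: A = 32 × 140 = 4480.00, centroid at (16.00, 70.00).
horizontal leg: A = 110 × 26 = 2860.00, centroid at (87.00, 13.00).
gusset: A = ½·80·80 = 3200.00, centroid at (58.67, 52.67).
ΣA = 10540.00 cm², ΣAx̄ = 508233.33 cm³, ΣAȳ = 519313.33 cm³.
x̄ = 508233.33/10540.00 = 48.22 cm; ȳ = 519313.33/10540.00 = 49.27 cm.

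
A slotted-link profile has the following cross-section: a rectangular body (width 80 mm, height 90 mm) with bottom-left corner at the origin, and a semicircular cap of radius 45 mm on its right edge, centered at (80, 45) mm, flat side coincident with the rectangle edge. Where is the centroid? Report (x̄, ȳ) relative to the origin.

Part | A | x̄ᵢ | ȳᵢ | A·x̄ᵢ | A·ȳᵢ
rectangular body | 7200.00 | 40.00 | 45.00 | 288000.00 | 324000.00
semicircular end | 3180.86 | 99.10 | 45.00 | 315219.00 | 143138.82
Σ | 10380.86 |  |  | 603219.00 | 467138.82
x̄ = 603219.00 / 10380.86 = 58.11 mm
ȳ = 467138.82 / 10380.86 = 45.00 mm

x̄ = 58.11 mm, ȳ = 45.00 mm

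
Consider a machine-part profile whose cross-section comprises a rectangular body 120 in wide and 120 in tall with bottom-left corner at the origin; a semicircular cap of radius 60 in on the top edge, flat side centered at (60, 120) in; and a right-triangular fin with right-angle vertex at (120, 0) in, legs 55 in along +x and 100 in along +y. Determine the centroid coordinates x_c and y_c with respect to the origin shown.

x_c = 69.45 in, y_c = 77.98 in

Part | A | x̄ᵢ | ȳᵢ | A·x̄ᵢ | A·ȳᵢ
rectangular body | 14400.00 | 60.00 | 60.00 | 864000.00 | 864000.00
semicircular top | 5654.87 | 60.00 | 145.46 | 339292.01 | 822584.01
triangular fin | 2750.00 | 138.33 | 33.33 | 380416.67 | 91666.67
Σ | 22804.87 |  |  | 1583708.67 | 1778250.68
x_c = 1583708.67 / 22804.87 = 69.45 in
y_c = 1778250.68 / 22804.87 = 77.98 in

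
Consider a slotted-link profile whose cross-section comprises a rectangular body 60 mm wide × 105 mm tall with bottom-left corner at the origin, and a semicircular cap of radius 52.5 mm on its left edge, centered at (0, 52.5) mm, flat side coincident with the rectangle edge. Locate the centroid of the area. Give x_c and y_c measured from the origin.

x_c = 8.71 mm, y_c = 52.50 mm

rectangular body: A = 60 × 105 = 6300.00, centroid at (30.00, 52.50).
semicircular end: A = ½π·52.5² = 4329.51, centroid at (-22.28, 52.50).
ΣA = 10629.51 mm², ΣAx_c = 92531.25 mm³, ΣAy_c = 558049.14 mm³.
x_c = 92531.25/10629.51 = 8.71 mm; y_c = 558049.14/10629.51 = 52.50 mm.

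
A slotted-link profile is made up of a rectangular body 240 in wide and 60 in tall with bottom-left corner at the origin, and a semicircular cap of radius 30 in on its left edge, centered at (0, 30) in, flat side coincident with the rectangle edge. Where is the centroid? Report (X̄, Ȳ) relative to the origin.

rectangular body: A = 240 × 60 = 14400.00, centroid at (120.00, 30.00).
semicircular end: A = ½π·30² = 1413.72, centroid at (-12.73, 30.00).
ΣA = 15813.72 in², ΣAX̄ = 1710000.00 in³, ΣAȲ = 474411.50 in³.
X̄ = 1710000.00/15813.72 = 108.13 in; Ȳ = 474411.50/15813.72 = 30.00 in.

X̄ = 108.13 in, Ȳ = 30.00 in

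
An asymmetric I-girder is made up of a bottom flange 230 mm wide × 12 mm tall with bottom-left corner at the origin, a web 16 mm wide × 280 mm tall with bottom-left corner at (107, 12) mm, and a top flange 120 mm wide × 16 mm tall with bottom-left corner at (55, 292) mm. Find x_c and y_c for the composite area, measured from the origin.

x_c = 115.00 mm, y_c = 139.03 mm

bottom flange: A = 230 × 12 = 2760.00, centroid at (115.00, 6.00).
web: A = 16 × 280 = 4480.00, centroid at (115.00, 152.00).
top flange: A = 120 × 16 = 1920.00, centroid at (115.00, 300.00).
ΣA = 9160.00 mm², ΣAx_c = 1053400.00 mm³, ΣAy_c = 1273520.00 mm³.
x_c = 1053400.00/9160.00 = 115.00 mm; y_c = 1273520.00/9160.00 = 139.03 mm.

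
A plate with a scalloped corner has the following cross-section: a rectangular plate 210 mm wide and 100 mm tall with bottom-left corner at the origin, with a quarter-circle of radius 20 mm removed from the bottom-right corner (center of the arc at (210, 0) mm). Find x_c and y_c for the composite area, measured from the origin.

x_c = 103.53 mm, y_c = 50.63 mm

Part | A | x̄ᵢ | ȳᵢ | A·x̄ᵢ | A·ȳᵢ
plate | 21000.00 | 105.00 | 50.00 | 2205000.00 | 1050000.00
removed quarter-circle | -314.16 | 201.51 | 8.49 | -63306.78 | -2666.67
Σ | 20685.84 |  |  | 2141693.22 | 1047333.33
x_c = 2141693.22 / 20685.84 = 103.53 mm
y_c = 1047333.33 / 20685.84 = 50.63 mm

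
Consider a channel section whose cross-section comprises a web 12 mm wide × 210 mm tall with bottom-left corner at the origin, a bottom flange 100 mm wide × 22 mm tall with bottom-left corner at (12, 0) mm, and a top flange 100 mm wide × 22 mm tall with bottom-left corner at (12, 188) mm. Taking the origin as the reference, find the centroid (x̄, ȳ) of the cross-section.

x̄ = 41.61 mm, ȳ = 105.00 mm

web: A = 12 × 210 = 2520.00, centroid at (6.00, 105.00).
bottom flange: A = 100 × 22 = 2200.00, centroid at (62.00, 11.00).
top flange: A = 100 × 22 = 2200.00, centroid at (62.00, 199.00).
ΣA = 6920.00 mm², ΣAx̄ = 287920.00 mm³, ΣAȳ = 726600.00 mm³.
x̄ = 287920.00/6920.00 = 41.61 mm; ȳ = 726600.00/6920.00 = 105.00 mm.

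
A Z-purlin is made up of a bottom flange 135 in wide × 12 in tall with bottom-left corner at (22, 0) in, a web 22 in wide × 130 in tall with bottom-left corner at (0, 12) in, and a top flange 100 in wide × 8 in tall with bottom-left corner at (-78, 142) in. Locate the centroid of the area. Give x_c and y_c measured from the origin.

Part | A | x̄ᵢ | ȳᵢ | A·x̄ᵢ | A·ȳᵢ
bottom flange | 1620.00 | 89.50 | 6.00 | 144990.00 | 9720.00
web | 2860.00 | 11.00 | 77.00 | 31460.00 | 220220.00
top flange | 800.00 | -28.00 | 146.00 | -22400.00 | 116800.00
Σ | 5280.00 |  |  | 154050.00 | 346740.00
x_c = 154050.00 / 5280.00 = 29.18 in
y_c = 346740.00 / 5280.00 = 65.67 in

x_c = 29.18 in, y_c = 65.67 in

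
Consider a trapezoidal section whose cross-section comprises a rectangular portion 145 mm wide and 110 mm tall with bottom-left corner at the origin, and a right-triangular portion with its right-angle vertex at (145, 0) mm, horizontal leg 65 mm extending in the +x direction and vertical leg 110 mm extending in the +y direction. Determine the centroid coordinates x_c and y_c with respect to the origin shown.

x_c = 89.74 mm, y_c = 51.64 mm

rectangular portion: A = 145 × 110 = 15950.00, centroid at (72.50, 55.00).
triangular portion: A = ½·65·110 = 3575.00, centroid at (166.67, 36.67).
ΣA = 19525.00 mm²
ΣAx_c = (15950.00)(72.50) + (3575.00)(166.67) = 1752208.33 mm³
ΣAy_c = (15950.00)(55.00) + (3575.00)(36.67) = 1008333.33 mm³
x_c = 1752208.33 / 19525.00 = 89.74 mm
y_c = 1008333.33 / 19525.00 = 51.64 mm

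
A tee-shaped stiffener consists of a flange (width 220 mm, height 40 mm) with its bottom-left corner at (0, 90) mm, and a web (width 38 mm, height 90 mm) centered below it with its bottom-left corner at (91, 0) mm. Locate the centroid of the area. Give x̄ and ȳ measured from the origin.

Part | A | x̄ᵢ | ȳᵢ | A·x̄ᵢ | A·ȳᵢ
web | 3420.00 | 110.00 | 45.00 | 376200.00 | 153900.00
flange | 8800.00 | 110.00 | 110.00 | 968000.00 | 968000.00
Σ | 12220.00 |  |  | 1344200.00 | 1121900.00
x̄ = 1344200.00 / 12220.00 = 110.00 mm
ȳ = 1121900.00 / 12220.00 = 91.81 mm

x̄ = 110.00 mm, ȳ = 91.81 mm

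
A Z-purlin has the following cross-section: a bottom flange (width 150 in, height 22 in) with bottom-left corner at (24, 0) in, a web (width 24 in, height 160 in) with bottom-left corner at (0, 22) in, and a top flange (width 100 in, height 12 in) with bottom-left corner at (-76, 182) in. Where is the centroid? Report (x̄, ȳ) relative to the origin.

x̄ = 40.96 in, ȳ = 78.37 in

bottom flange: A = 150 × 22 = 3300.00, centroid at (99.00, 11.00).
web: A = 24 × 160 = 3840.00, centroid at (12.00, 102.00).
top flange: A = 100 × 12 = 1200.00, centroid at (-26.00, 188.00).
ΣA = 8340.00 in², ΣAx̄ = 341580.00 in³, ΣAȳ = 653580.00 in³.
x̄ = 341580.00/8340.00 = 40.96 in; ȳ = 653580.00/8340.00 = 78.37 in.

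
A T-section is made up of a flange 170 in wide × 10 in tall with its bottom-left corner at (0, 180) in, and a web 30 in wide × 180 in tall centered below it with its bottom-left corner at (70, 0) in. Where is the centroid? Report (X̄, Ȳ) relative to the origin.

web: A = 30 × 180 = 5400.00, centroid at (85.00, 90.00).
flange: A = 170 × 10 = 1700.00, centroid at (85.00, 185.00).
ΣA = 7100.00 in², ΣAX̄ = 603500.00 in³, ΣAȲ = 800500.00 in³.
X̄ = 603500.00/7100.00 = 85.00 in; Ȳ = 800500.00/7100.00 = 112.75 in.

X̄ = 85.00 in, Ȳ = 112.75 in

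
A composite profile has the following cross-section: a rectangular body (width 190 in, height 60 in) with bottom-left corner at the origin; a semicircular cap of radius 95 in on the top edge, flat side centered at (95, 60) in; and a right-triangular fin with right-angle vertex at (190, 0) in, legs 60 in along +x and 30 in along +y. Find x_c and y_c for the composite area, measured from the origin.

x_c = 98.91 in, y_c = 66.97 in

rectangular body: A = 190 × 60 = 11400.00, centroid at (95.00, 30.00).
semicircular top: A = ½π·95² = 14176.44, centroid at (95.00, 100.32).
triangular fin: A = ½·60·30 = 900.00, centroid at (210.00, 10.00).
ΣA = 26476.44 in²
ΣAx_c = (11400.00)(95.00) + (14176.44)(95.00) + (900.00)(210.00) = 2618761.50 in³
ΣAy_c = (11400.00)(30.00) + (14176.44)(100.32) + (900.00)(10.00) = 1773169.54 in³
x_c = 2618761.50 / 26476.44 = 98.91 in
y_c = 1773169.54 / 26476.44 = 66.97 in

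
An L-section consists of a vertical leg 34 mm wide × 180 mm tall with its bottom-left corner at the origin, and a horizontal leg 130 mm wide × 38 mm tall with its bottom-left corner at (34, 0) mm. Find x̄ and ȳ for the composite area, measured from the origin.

x̄ = 53.63 mm, ȳ = 58.29 mm

vertical leg: A = 34 × 180 = 6120.00, centroid at (17.00, 90.00).
horizontal leg: A = 130 × 38 = 4940.00, centroid at (99.00, 19.00).
ΣA = 11060.00 mm²
ΣAx̄ = (6120.00)(17.00) + (4940.00)(99.00) = 593100.00 mm³
ΣAȳ = (6120.00)(90.00) + (4940.00)(19.00) = 644660.00 mm³
x̄ = 593100.00 / 11060.00 = 53.63 mm
ȳ = 644660.00 / 11060.00 = 58.29 mm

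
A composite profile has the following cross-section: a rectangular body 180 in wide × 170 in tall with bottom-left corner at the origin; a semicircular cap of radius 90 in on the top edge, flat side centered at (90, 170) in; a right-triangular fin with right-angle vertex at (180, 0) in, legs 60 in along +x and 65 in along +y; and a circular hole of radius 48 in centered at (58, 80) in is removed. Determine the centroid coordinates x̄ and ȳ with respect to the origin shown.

Part | A | x̄ᵢ | ȳᵢ | A·x̄ᵢ | A·ȳᵢ
rectangular body | 30600.00 | 90.00 | 85.00 | 2754000.00 | 2601000.00
semicircular top | 12723.45 | 90.00 | 208.20 | 1145110.52 | 2648986.54
triangular fin | 1950.00 | 200.00 | 21.67 | 390000.00 | 42250.00
hole | -7238.23 | 58.00 | 80.00 | -419817.31 | -579058.36
Σ | 38035.22 |  |  | 3869293.21 | 4713178.18
x̄ = 3869293.21 / 38035.22 = 101.73 in
ȳ = 4713178.18 / 38035.22 = 123.92 in

x̄ = 101.73 in, ȳ = 123.92 in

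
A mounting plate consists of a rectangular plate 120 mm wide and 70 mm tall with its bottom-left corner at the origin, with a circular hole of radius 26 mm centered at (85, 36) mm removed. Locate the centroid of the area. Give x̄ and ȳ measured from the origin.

x̄ = 51.54 mm, ȳ = 34.66 mm

Part | A | x̄ᵢ | ȳᵢ | A·x̄ᵢ | A·ȳᵢ
plate | 8400.00 | 60.00 | 35.00 | 504000.00 | 294000.00
hole | -2123.72 | 85.00 | 36.00 | -180515.91 | -76453.80
Σ | 6276.28 |  |  | 323484.09 | 217546.20
x̄ = 323484.09 / 6276.28 = 51.54 mm
ȳ = 217546.20 / 6276.28 = 34.66 mm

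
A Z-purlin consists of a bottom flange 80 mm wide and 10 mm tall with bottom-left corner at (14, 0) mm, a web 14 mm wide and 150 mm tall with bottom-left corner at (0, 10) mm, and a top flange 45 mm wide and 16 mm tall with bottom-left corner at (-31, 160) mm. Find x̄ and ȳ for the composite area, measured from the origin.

x̄ = 14.30 mm, ȳ = 83.83 mm

bottom flange: A = 80 × 10 = 800.00, centroid at (54.00, 5.00).
web: A = 14 × 150 = 2100.00, centroid at (7.00, 85.00).
top flange: A = 45 × 16 = 720.00, centroid at (-8.50, 168.00).
ΣA = 3620.00 mm², ΣAx̄ = 51780.00 mm³, ΣAȳ = 303460.00 mm³.
x̄ = 51780.00/3620.00 = 14.30 mm; ȳ = 303460.00/3620.00 = 83.83 mm.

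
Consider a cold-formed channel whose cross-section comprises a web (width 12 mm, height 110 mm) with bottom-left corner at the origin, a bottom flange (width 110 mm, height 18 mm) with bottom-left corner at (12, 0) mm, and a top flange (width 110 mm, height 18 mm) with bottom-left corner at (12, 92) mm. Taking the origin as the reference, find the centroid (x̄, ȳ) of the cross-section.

x̄ = 51.75 mm, ȳ = 55.00 mm

web: A = 12 × 110 = 1320.00, centroid at (6.00, 55.00).
bottom flange: A = 110 × 18 = 1980.00, centroid at (67.00, 9.00).
top flange: A = 110 × 18 = 1980.00, centroid at (67.00, 101.00).
ΣA = 5280.00 mm², ΣAx̄ = 273240.00 mm³, ΣAȳ = 290400.00 mm³.
x̄ = 273240.00/5280.00 = 51.75 mm; ȳ = 290400.00/5280.00 = 55.00 mm.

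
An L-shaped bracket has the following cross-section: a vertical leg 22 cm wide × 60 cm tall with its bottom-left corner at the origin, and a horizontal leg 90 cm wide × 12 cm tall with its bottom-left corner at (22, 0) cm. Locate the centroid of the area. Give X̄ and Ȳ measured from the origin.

vertical leg: A = 22 × 60 = 1320.00, centroid at (11.00, 30.00).
horizontal leg: A = 90 × 12 = 1080.00, centroid at (67.00, 6.00).
ΣA = 2400.00 cm²
ΣAX̄ = (1320.00)(11.00) + (1080.00)(67.00) = 86880.00 cm³
ΣAȲ = (1320.00)(30.00) + (1080.00)(6.00) = 46080.00 cm³
X̄ = 86880.00 / 2400.00 = 36.20 cm
Ȳ = 46080.00 / 2400.00 = 19.20 cm

X̄ = 36.20 cm, Ȳ = 19.20 cm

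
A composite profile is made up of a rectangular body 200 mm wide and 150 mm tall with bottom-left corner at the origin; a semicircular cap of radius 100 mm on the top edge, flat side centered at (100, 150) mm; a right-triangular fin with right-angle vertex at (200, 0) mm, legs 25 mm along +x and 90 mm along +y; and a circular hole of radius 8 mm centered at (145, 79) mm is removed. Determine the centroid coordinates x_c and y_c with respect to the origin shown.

rectangular body: A = 200 × 150 = 30000.00, centroid at (100.00, 75.00).
semicircular top: A = ½π·100² = 15707.96, centroid at (100.00, 192.44).
triangular fin: A = ½·25·90 = 1125.00, centroid at (208.33, 30.00).
hole: A = −π·8² = -201.06, centroid at (145.00, 79.00).
ΣA = 46631.90 mm², ΣAx_c = 4776017.35 mm³, ΣAy_c = 5290727.26 mm³.
x_c = 4776017.35/46631.90 = 102.42 mm; y_c = 5290727.26/46631.90 = 113.46 mm.

x_c = 102.42 mm, y_c = 113.46 mm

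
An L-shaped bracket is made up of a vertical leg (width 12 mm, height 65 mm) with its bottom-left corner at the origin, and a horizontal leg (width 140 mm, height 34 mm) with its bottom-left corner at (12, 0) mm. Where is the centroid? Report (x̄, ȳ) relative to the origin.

x̄ = 71.30 mm, ȳ = 19.18 mm

vertical leg: A = 12 × 65 = 780.00, centroid at (6.00, 32.50).
horizontal leg: A = 140 × 34 = 4760.00, centroid at (82.00, 17.00).
ΣA = 5540.00 mm²
ΣAx̄ = (780.00)(6.00) + (4760.00)(82.00) = 395000.00 mm³
ΣAȳ = (780.00)(32.50) + (4760.00)(17.00) = 106270.00 mm³
x̄ = 395000.00 / 5540.00 = 71.30 mm
ȳ = 106270.00 / 5540.00 = 19.18 mm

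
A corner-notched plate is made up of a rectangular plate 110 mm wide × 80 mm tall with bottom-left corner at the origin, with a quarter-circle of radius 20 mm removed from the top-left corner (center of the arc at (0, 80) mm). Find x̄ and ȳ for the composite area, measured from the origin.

Part | A | x̄ᵢ | ȳᵢ | A·x̄ᵢ | A·ȳᵢ
plate | 8800.00 | 55.00 | 40.00 | 484000.00 | 352000.00
removed quarter-circle | -314.16 | 8.49 | 71.51 | -2666.67 | -22466.07
Σ | 8485.84 |  |  | 481333.33 | 329533.93
x̄ = 481333.33 / 8485.84 = 56.72 mm
ȳ = 329533.93 / 8485.84 = 38.83 mm

x̄ = 56.72 mm, ȳ = 38.83 mm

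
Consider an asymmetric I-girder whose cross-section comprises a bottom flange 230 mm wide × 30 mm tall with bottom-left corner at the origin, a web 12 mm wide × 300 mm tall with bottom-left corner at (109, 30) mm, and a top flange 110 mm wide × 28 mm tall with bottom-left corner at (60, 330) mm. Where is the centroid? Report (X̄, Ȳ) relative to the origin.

bottom flange: A = 230 × 30 = 6900.00, centroid at (115.00, 15.00).
web: A = 12 × 300 = 3600.00, centroid at (115.00, 180.00).
top flange: A = 110 × 28 = 3080.00, centroid at (115.00, 344.00).
ΣA = 13580.00 mm²
ΣAX̄ = (6900.00)(115.00) + (3600.00)(115.00) + (3080.00)(115.00) = 1561700.00 mm³
ΣAȲ = (6900.00)(15.00) + (3600.00)(180.00) + (3080.00)(344.00) = 1811020.00 mm³
X̄ = 1561700.00 / 13580.00 = 115.00 mm
Ȳ = 1811020.00 / 13580.00 = 133.36 mm

X̄ = 115.00 mm, Ȳ = 133.36 mm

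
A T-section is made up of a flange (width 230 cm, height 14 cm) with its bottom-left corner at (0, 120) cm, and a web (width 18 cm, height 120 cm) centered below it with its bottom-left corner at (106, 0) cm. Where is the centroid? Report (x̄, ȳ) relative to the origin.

web: A = 18 × 120 = 2160.00, centroid at (115.00, 60.00).
flange: A = 230 × 14 = 3220.00, centroid at (115.00, 127.00).
ΣA = 5380.00 cm², ΣAx̄ = 618700.00 cm³, ΣAȳ = 538540.00 cm³.
x̄ = 618700.00/5380.00 = 115.00 cm; ȳ = 538540.00/5380.00 = 100.10 cm.

x̄ = 115.00 cm, ȳ = 100.10 cm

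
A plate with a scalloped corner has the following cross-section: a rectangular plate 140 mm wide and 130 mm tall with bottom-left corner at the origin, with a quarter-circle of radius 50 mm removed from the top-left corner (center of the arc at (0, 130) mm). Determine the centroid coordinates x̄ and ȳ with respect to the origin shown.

plate: A = 140 × 130 = 18200.00, centroid at (70.00, 65.00).
removed quarter-circle: A = −¼π·50² = -1963.50, centroid at (21.22, 108.78).
ΣA = 16236.50 mm², ΣAx̄ = 1232333.33 mm³, ΣAȳ = 969412.26 mm³.
x̄ = 1232333.33/16236.50 = 75.90 mm; ȳ = 969412.26/16236.50 = 59.71 mm.

x̄ = 75.90 mm, ȳ = 59.71 mm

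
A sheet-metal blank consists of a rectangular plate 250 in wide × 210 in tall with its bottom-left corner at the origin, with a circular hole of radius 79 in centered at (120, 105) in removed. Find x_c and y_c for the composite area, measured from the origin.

Part | A | x̄ᵢ | ȳᵢ | A·x̄ᵢ | A·ȳᵢ
plate | 52500.00 | 125.00 | 105.00 | 6562500.00 | 5512500.00
hole | -19606.68 | 120.00 | 105.00 | -2352801.57 | -2058701.37
Σ | 32893.32 |  |  | 4209698.43 | 3453798.63
x_c = 4209698.43 / 32893.32 = 127.98 in
y_c = 3453798.63 / 32893.32 = 105.00 in

x_c = 127.98 in, y_c = 105.00 in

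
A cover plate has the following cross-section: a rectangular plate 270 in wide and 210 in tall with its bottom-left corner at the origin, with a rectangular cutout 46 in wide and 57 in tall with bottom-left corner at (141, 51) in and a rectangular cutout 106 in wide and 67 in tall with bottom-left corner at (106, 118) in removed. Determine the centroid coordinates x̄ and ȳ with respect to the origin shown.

x̄ = 129.75 in, ȳ = 99.39 in

plate: A = 270 × 210 = 56700.00, centroid at (135.00, 105.00).
hole 1: A = −(46 × 57) = -2622.00, centroid at (164.00, 79.50).
hole 2: A = −(106 × 67) = -7102.00, centroid at (159.00, 151.50).
ΣA = 46976.00 in², ΣAx̄ = 6095274.00 in³, ΣAȳ = 4669098.00 in³.
x̄ = 6095274.00/46976.00 = 129.75 in; ȳ = 4669098.00/46976.00 = 99.39 in.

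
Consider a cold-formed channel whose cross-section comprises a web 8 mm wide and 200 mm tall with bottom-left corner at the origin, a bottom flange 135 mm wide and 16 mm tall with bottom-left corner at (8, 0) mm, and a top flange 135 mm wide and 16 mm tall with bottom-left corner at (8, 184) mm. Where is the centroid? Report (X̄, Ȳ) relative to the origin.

Part | A | x̄ᵢ | ȳᵢ | A·x̄ᵢ | A·ȳᵢ
web | 1600.00 | 4.00 | 100.00 | 6400.00 | 160000.00
bottom flange | 2160.00 | 75.50 | 8.00 | 163080.00 | 17280.00
top flange | 2160.00 | 75.50 | 192.00 | 163080.00 | 414720.00
Σ | 5920.00 |  |  | 332560.00 | 592000.00
X̄ = 332560.00 / 5920.00 = 56.18 mm
Ȳ = 592000.00 / 5920.00 = 100.00 mm

X̄ = 56.18 mm, Ȳ = 100.00 mm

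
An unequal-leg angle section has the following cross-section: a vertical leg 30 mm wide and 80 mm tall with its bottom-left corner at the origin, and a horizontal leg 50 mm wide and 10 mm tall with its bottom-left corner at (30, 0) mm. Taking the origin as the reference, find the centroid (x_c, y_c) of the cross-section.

vertical leg: A = 30 × 80 = 2400.00, centroid at (15.00, 40.00).
horizontal leg: A = 50 × 10 = 500.00, centroid at (55.00, 5.00).
ΣA = 2900.00 mm², ΣAx_c = 63500.00 mm³, ΣAy_c = 98500.00 mm³.
x_c = 63500.00/2900.00 = 21.90 mm; y_c = 98500.00/2900.00 = 33.97 mm.

x_c = 21.90 mm, y_c = 33.97 mm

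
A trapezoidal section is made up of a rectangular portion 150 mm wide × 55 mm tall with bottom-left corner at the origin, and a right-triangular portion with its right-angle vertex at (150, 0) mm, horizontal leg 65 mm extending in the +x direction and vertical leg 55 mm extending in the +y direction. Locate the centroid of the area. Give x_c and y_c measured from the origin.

rectangular portion: A = 150 × 55 = 8250.00, centroid at (75.00, 27.50).
triangular portion: A = ½·65·55 = 1787.50, centroid at (171.67, 18.33).
ΣA = 10037.50 mm², ΣAx_c = 925604.17 mm³, ΣAy_c = 259645.83 mm³.
x_c = 925604.17/10037.50 = 92.21 mm; y_c = 259645.83/10037.50 = 25.87 mm.

x_c = 92.21 mm, y_c = 25.87 mm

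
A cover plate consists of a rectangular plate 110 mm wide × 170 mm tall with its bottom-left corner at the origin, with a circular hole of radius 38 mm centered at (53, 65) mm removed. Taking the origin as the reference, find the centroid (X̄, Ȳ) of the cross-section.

Part | A | x̄ᵢ | ȳᵢ | A·x̄ᵢ | A·ȳᵢ
plate | 18700.00 | 55.00 | 85.00 | 1028500.00 | 1589500.00
hole | -4536.46 | 53.00 | 65.00 | -240432.37 | -294869.89
Σ | 14163.54 |  |  | 788067.63 | 1294630.11
X̄ = 788067.63 / 14163.54 = 55.64 mm
Ȳ = 1294630.11 / 14163.54 = 91.41 mm

X̄ = 55.64 mm, Ȳ = 91.41 mm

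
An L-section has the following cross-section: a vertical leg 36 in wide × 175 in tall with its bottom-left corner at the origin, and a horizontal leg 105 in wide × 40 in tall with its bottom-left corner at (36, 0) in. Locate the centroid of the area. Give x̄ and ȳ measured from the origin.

Part | A | x̄ᵢ | ȳᵢ | A·x̄ᵢ | A·ȳᵢ
vertical leg | 6300.00 | 18.00 | 87.50 | 113400.00 | 551250.00
horizontal leg | 4200.00 | 88.50 | 20.00 | 371700.00 | 84000.00
Σ | 10500.00 |  |  | 485100.00 | 635250.00
x̄ = 485100.00 / 10500.00 = 46.20 in
ȳ = 635250.00 / 10500.00 = 60.50 in

x̄ = 46.20 in, ȳ = 60.50 in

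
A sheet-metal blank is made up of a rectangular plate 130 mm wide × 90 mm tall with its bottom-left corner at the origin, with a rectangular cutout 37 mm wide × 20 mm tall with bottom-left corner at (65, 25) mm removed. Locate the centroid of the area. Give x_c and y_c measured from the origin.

x_c = 63.75 mm, y_c = 45.68 mm

plate: A = 130 × 90 = 11700.00, centroid at (65.00, 45.00).
hole: A = −(37 × 20) = -740.00, centroid at (83.50, 35.00).
ΣA = 10960.00 mm²
ΣAx_c = (11700.00)(65.00) + (-740.00)(83.50) = 698710.00 mm³
ΣAy_c = (11700.00)(45.00) + (-740.00)(35.00) = 500600.00 mm³
x_c = 698710.00 / 10960.00 = 63.75 mm
y_c = 500600.00 / 10960.00 = 45.68 mm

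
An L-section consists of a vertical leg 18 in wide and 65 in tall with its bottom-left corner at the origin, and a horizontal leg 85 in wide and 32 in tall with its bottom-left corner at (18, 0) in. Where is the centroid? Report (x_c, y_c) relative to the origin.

x_c = 45.01 in, y_c = 20.96 in

vertical leg: A = 18 × 65 = 1170.00, centroid at (9.00, 32.50).
horizontal leg: A = 85 × 32 = 2720.00, centroid at (60.50, 16.00).
ΣA = 3890.00 in², ΣAx_c = 175090.00 in³, ΣAy_c = 81545.00 in³.
x_c = 175090.00/3890.00 = 45.01 in; y_c = 81545.00/3890.00 = 20.96 in.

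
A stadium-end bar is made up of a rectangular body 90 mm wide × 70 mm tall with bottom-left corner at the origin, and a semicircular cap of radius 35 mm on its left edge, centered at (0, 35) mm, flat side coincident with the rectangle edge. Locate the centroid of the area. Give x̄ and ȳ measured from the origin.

rectangular body: A = 90 × 70 = 6300.00, centroid at (45.00, 35.00).
semicircular end: A = ½π·35² = 1924.23, centroid at (-14.85, 35.00).
ΣA = 8224.23 mm², ΣAx̄ = 254916.67 mm³, ΣAȳ = 287847.89 mm³.
x̄ = 254916.67/8224.23 = 31.00 mm; ȳ = 287847.89/8224.23 = 35.00 mm.

x̄ = 31.00 mm, ȳ = 35.00 mm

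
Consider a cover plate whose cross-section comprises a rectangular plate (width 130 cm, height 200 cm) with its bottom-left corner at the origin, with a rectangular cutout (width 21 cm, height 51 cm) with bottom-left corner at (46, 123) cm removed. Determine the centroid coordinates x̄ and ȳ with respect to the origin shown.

x̄ = 65.37 cm, ȳ = 97.92 cm

Part | A | x̄ᵢ | ȳᵢ | A·x̄ᵢ | A·ȳᵢ
plate | 26000.00 | 65.00 | 100.00 | 1690000.00 | 2600000.00
hole | -1071.00 | 56.50 | 148.50 | -60511.50 | -159043.50
Σ | 24929.00 |  |  | 1629488.50 | 2440956.50
x̄ = 1629488.50 / 24929.00 = 65.37 cm
ȳ = 2440956.50 / 24929.00 = 97.92 cm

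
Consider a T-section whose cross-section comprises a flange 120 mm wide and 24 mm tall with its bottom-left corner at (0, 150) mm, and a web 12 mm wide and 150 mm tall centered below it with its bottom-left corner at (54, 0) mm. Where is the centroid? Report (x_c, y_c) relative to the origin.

x_c = 60.00 mm, y_c = 128.54 mm

web: A = 12 × 150 = 1800.00, centroid at (60.00, 75.00).
flange: A = 120 × 24 = 2880.00, centroid at (60.00, 162.00).
ΣA = 4680.00 mm², ΣAx_c = 280800.00 mm³, ΣAy_c = 601560.00 mm³.
x_c = 280800.00/4680.00 = 60.00 mm; y_c = 601560.00/4680.00 = 128.54 mm.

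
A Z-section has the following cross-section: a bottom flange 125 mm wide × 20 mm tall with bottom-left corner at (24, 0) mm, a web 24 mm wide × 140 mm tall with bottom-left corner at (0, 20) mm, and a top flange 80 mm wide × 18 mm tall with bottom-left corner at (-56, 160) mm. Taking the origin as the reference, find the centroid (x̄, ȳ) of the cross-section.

Part | A | x̄ᵢ | ȳᵢ | A·x̄ᵢ | A·ȳᵢ
bottom flange | 2500.00 | 86.50 | 10.00 | 216250.00 | 25000.00
web | 3360.00 | 12.00 | 90.00 | 40320.00 | 302400.00
top flange | 1440.00 | -16.00 | 169.00 | -23040.00 | 243360.00
Σ | 7300.00 |  |  | 233530.00 | 570760.00
x̄ = 233530.00 / 7300.00 = 31.99 mm
ȳ = 570760.00 / 7300.00 = 78.19 mm

x̄ = 31.99 mm, ȳ = 78.19 mm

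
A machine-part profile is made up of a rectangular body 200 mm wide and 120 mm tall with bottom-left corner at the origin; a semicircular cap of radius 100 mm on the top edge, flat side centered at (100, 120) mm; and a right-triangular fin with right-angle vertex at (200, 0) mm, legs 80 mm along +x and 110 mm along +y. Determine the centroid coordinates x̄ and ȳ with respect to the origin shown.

Part | A | x̄ᵢ | ȳᵢ | A·x̄ᵢ | A·ȳᵢ
rectangular body | 24000.00 | 100.00 | 60.00 | 2400000.00 | 1440000.00
semicircular top | 15707.96 | 100.00 | 162.44 | 1570796.33 | 2551622.26
triangular fin | 4400.00 | 226.67 | 36.67 | 997333.33 | 161333.33
Σ | 44107.96 |  |  | 4968129.66 | 4152955.59
x̄ = 4968129.66 / 44107.96 = 112.64 mm
ȳ = 4152955.59 / 44107.96 = 94.15 mm

x̄ = 112.64 mm, ȳ = 94.15 mm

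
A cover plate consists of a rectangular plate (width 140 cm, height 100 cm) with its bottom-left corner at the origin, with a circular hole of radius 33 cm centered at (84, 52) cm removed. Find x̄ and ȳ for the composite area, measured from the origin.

plate: A = 140 × 100 = 14000.00, centroid at (70.00, 50.00).
hole: A = −π·33² = -3421.19, centroid at (84.00, 52.00).
ΣA = 10578.81 cm²
ΣAx̄ = (14000.00)(70.00) + (-3421.19)(84.00) = 692619.67 cm³
ΣAȳ = (14000.00)(50.00) + (-3421.19)(52.00) = 522097.89 cm³
x̄ = 692619.67 / 10578.81 = 65.47 cm
ȳ = 522097.89 / 10578.81 = 49.35 cm

x̄ = 65.47 cm, ȳ = 49.35 cm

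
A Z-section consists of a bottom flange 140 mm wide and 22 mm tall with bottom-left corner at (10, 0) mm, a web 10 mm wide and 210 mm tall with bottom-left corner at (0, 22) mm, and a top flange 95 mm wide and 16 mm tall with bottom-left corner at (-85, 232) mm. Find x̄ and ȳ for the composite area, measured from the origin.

x̄ = 29.84 mm, ȳ = 99.31 mm

bottom flange: A = 140 × 22 = 3080.00, centroid at (80.00, 11.00).
web: A = 10 × 210 = 2100.00, centroid at (5.00, 127.00).
top flange: A = 95 × 16 = 1520.00, centroid at (-37.50, 240.00).
ΣA = 6700.00 mm²
ΣAx̄ = (3080.00)(80.00) + (2100.00)(5.00) + (1520.00)(-37.50) = 199900.00 mm³
ΣAȳ = (3080.00)(11.00) + (2100.00)(127.00) + (1520.00)(240.00) = 665380.00 mm³
x̄ = 199900.00 / 6700.00 = 29.84 mm
ȳ = 665380.00 / 6700.00 = 99.31 mm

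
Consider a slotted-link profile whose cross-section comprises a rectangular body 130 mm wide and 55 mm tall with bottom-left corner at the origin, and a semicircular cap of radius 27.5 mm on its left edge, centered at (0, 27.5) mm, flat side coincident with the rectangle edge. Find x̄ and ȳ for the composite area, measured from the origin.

rectangular body: A = 130 × 55 = 7150.00, centroid at (65.00, 27.50).
semicircular end: A = ½π·27.5² = 1187.91, centroid at (-11.67, 27.50).
ΣA = 8337.91 mm²
ΣAx̄ = (7150.00)(65.00) + (1187.91)(-11.67) = 450885.42 mm³
ΣAȳ = (7150.00)(27.50) + (1187.91)(27.50) = 229292.65 mm³
x̄ = 450885.42 / 8337.91 = 54.08 mm
ȳ = 229292.65 / 8337.91 = 27.50 mm

x̄ = 54.08 mm, ȳ = 27.50 mm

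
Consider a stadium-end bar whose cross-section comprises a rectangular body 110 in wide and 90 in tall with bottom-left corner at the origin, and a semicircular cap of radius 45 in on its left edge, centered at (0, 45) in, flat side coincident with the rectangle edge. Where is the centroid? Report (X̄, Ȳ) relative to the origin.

rectangular body: A = 110 × 90 = 9900.00, centroid at (55.00, 45.00).
semicircular end: A = ½π·45² = 3180.86, centroid at (-19.10, 45.00).
ΣA = 13080.86 in²
ΣAX̄ = (9900.00)(55.00) + (3180.86)(-19.10) = 483750.00 in³
ΣAȲ = (9900.00)(45.00) + (3180.86)(45.00) = 588638.82 in³
X̄ = 483750.00 / 13080.86 = 36.98 in
Ȳ = 588638.82 / 13080.86 = 45.00 in

X̄ = 36.98 in, Ȳ = 45.00 in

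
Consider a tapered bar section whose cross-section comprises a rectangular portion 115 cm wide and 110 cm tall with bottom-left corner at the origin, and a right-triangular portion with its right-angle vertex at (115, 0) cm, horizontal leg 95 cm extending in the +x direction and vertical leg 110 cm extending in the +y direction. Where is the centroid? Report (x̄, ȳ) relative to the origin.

rectangular portion: A = 115 × 110 = 12650.00, centroid at (57.50, 55.00).
triangular portion: A = ½·95·110 = 5225.00, centroid at (146.67, 36.67).
ΣA = 17875.00 cm², ΣAx̄ = 1493708.33 cm³, ΣAȳ = 887333.33 cm³.
x̄ = 1493708.33/17875.00 = 83.56 cm; ȳ = 887333.33/17875.00 = 49.64 cm.

x̄ = 83.56 cm, ȳ = 49.64 cm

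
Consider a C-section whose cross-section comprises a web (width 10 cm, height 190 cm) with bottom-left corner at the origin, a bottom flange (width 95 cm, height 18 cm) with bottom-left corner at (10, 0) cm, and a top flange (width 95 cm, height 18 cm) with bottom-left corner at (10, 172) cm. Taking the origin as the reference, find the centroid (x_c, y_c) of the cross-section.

Part | A | x̄ᵢ | ȳᵢ | A·x̄ᵢ | A·ȳᵢ
web | 1900.00 | 5.00 | 95.00 | 9500.00 | 180500.00
bottom flange | 1710.00 | 57.50 | 9.00 | 98325.00 | 15390.00
top flange | 1710.00 | 57.50 | 181.00 | 98325.00 | 309510.00
Σ | 5320.00 |  |  | 206150.00 | 505400.00
x_c = 206150.00 / 5320.00 = 38.75 cm
y_c = 505400.00 / 5320.00 = 95.00 cm

x_c = 38.75 cm, y_c = 95.00 cm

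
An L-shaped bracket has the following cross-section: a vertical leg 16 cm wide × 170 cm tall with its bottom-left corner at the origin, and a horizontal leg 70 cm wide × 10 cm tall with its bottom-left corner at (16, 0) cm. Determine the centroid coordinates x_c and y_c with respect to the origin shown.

x_c = 16.80 cm, y_c = 68.63 cm

vertical leg: A = 16 × 170 = 2720.00, centroid at (8.00, 85.00).
horizontal leg: A = 70 × 10 = 700.00, centroid at (51.00, 5.00).
ΣA = 3420.00 cm², ΣAx_c = 57460.00 cm³, ΣAy_c = 234700.00 cm³.
x_c = 57460.00/3420.00 = 16.80 cm; y_c = 234700.00/3420.00 = 68.63 cm.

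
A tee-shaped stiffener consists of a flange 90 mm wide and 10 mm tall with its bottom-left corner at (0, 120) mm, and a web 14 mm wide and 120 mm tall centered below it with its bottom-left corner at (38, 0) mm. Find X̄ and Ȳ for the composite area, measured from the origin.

Part | A | x̄ᵢ | ȳᵢ | A·x̄ᵢ | A·ȳᵢ
web | 1680.00 | 45.00 | 60.00 | 75600.00 | 100800.00
flange | 900.00 | 45.00 | 125.00 | 40500.00 | 112500.00
Σ | 2580.00 |  |  | 116100.00 | 213300.00
X̄ = 116100.00 / 2580.00 = 45.00 mm
Ȳ = 213300.00 / 2580.00 = 82.67 mm

X̄ = 45.00 mm, Ȳ = 82.67 mm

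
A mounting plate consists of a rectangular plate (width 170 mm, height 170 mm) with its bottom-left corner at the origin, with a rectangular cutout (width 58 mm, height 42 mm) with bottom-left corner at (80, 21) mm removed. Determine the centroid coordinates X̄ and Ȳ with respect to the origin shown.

plate: A = 170 × 170 = 28900.00, centroid at (85.00, 85.00).
hole: A = −(58 × 42) = -2436.00, centroid at (109.00, 42.00).
ΣA = 26464.00 mm²
ΣAX̄ = (28900.00)(85.00) + (-2436.00)(109.00) = 2190976.00 mm³
ΣAȲ = (28900.00)(85.00) + (-2436.00)(42.00) = 2354188.00 mm³
X̄ = 2190976.00 / 26464.00 = 82.79 mm
Ȳ = 2354188.00 / 26464.00 = 88.96 mm

X̄ = 82.79 mm, Ȳ = 88.96 mm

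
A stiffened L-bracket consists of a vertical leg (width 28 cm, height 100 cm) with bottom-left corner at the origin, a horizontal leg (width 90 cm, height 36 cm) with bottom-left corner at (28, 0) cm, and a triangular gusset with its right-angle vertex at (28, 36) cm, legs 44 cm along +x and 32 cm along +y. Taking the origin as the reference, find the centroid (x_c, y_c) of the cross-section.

vertical leg: A = 28 × 100 = 2800.00, centroid at (14.00, 50.00).
horizontal leg: A = 90 × 36 = 3240.00, centroid at (73.00, 18.00).
gusset: A = ½·44·32 = 704.00, centroid at (42.67, 46.67).
ΣA = 6744.00 cm²
ΣAx_c = (2800.00)(14.00) + (3240.00)(73.00) + (704.00)(42.67) = 305757.33 cm³
ΣAy_c = (2800.00)(50.00) + (3240.00)(18.00) + (704.00)(46.67) = 231173.33 cm³
x_c = 305757.33 / 6744.00 = 45.34 cm
y_c = 231173.33 / 6744.00 = 34.28 cm

x_c = 45.34 cm, y_c = 34.28 cm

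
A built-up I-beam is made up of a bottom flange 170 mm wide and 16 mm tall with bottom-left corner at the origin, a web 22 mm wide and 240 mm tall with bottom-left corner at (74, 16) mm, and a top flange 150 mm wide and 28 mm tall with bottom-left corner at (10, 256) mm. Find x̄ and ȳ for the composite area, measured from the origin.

x̄ = 85.00 mm, ȳ = 153.59 mm

bottom flange: A = 170 × 16 = 2720.00, centroid at (85.00, 8.00).
web: A = 22 × 240 = 5280.00, centroid at (85.00, 136.00).
top flange: A = 150 × 28 = 4200.00, centroid at (85.00, 270.00).
ΣA = 12200.00 mm²
ΣAx̄ = (2720.00)(85.00) + (5280.00)(85.00) + (4200.00)(85.00) = 1037000.00 mm³
ΣAȳ = (2720.00)(8.00) + (5280.00)(136.00) + (4200.00)(270.00) = 1873840.00 mm³
x̄ = 1037000.00 / 12200.00 = 85.00 mm
ȳ = 1873840.00 / 12200.00 = 153.59 mm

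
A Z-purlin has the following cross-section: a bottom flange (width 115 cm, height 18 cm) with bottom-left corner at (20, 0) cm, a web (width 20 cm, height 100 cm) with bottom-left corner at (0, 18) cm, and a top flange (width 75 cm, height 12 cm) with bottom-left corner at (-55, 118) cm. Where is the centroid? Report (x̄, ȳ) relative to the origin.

x̄ = 33.13 cm, ȳ = 53.57 cm

bottom flange: A = 115 × 18 = 2070.00, centroid at (77.50, 9.00).
web: A = 20 × 100 = 2000.00, centroid at (10.00, 68.00).
top flange: A = 75 × 12 = 900.00, centroid at (-17.50, 124.00).
ΣA = 4970.00 cm²
ΣAx̄ = (2070.00)(77.50) + (2000.00)(10.00) + (900.00)(-17.50) = 164675.00 cm³
ΣAȳ = (2070.00)(9.00) + (2000.00)(68.00) + (900.00)(124.00) = 266230.00 cm³
x̄ = 164675.00 / 4970.00 = 33.13 cm
ȳ = 266230.00 / 4970.00 = 53.57 cm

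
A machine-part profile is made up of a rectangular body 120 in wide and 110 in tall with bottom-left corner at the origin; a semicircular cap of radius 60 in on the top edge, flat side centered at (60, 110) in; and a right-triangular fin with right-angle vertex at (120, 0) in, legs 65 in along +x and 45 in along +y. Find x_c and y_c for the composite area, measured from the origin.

rectangular body: A = 120 × 110 = 13200.00, centroid at (60.00, 55.00).
semicircular top: A = ½π·60² = 5654.87, centroid at (60.00, 135.46).
triangular fin: A = ½·65·45 = 1462.50, centroid at (141.67, 15.00).
ΣA = 20317.37 in²
ΣAx_c = (13200.00)(60.00) + (5654.87)(60.00) + (1462.50)(141.67) = 1338479.51 in³
ΣAy_c = (13200.00)(55.00) + (5654.87)(135.46) + (1462.50)(15.00) = 1513972.85 in³
x_c = 1338479.51 / 20317.37 = 65.88 in
y_c = 1513972.85 / 20317.37 = 74.52 in

x_c = 65.88 in, y_c = 74.52 in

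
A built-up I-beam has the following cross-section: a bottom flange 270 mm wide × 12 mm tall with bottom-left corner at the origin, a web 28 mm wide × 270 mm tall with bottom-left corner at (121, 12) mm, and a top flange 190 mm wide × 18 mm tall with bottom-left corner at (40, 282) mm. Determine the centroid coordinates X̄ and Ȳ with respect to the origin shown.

X̄ = 135.00 mm, Ȳ = 149.51 mm

Part | A | x̄ᵢ | ȳᵢ | A·x̄ᵢ | A·ȳᵢ
bottom flange | 3240.00 | 135.00 | 6.00 | 437400.00 | 19440.00
web | 7560.00 | 135.00 | 147.00 | 1020600.00 | 1111320.00
top flange | 3420.00 | 135.00 | 291.00 | 461700.00 | 995220.00
Σ | 14220.00 |  |  | 1919700.00 | 2125980.00
X̄ = 1919700.00 / 14220.00 = 135.00 mm
Ȳ = 2125980.00 / 14220.00 = 149.51 mm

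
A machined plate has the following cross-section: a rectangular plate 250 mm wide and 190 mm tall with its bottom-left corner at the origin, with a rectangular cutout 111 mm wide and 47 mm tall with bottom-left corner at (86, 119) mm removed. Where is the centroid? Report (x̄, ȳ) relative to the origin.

plate: A = 250 × 190 = 47500.00, centroid at (125.00, 95.00).
hole: A = −(111 × 47) = -5217.00, centroid at (141.50, 142.50).
ΣA = 42283.00 mm²
ΣAx̄ = (47500.00)(125.00) + (-5217.00)(141.50) = 5199294.50 mm³
ΣAȳ = (47500.00)(95.00) + (-5217.00)(142.50) = 3769077.50 mm³
x̄ = 5199294.50 / 42283.00 = 122.96 mm
ȳ = 3769077.50 / 42283.00 = 89.14 mm

x̄ = 122.96 mm, ȳ = 89.14 mm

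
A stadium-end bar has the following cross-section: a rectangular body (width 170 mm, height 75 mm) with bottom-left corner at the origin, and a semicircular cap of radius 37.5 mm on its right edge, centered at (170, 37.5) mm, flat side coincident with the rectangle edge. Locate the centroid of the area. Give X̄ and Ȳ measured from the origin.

Part | A | x̄ᵢ | ȳᵢ | A·x̄ᵢ | A·ȳᵢ
rectangular body | 12750.00 | 85.00 | 37.50 | 1083750.00 | 478125.00
semicircular end | 2208.93 | 185.92 | 37.50 | 410674.75 | 82834.96
Σ | 14958.93 |  |  | 1494424.75 | 560959.96
X̄ = 1494424.75 / 14958.93 = 99.90 mm
Ȳ = 560959.96 / 14958.93 = 37.50 mm

X̄ = 99.90 mm, Ȳ = 37.50 mm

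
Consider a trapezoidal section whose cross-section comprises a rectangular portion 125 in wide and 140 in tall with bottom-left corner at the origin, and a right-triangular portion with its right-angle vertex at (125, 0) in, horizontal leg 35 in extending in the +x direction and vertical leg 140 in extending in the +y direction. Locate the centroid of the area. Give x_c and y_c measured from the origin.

x_c = 71.61 in, y_c = 67.13 in

Part | A | x̄ᵢ | ȳᵢ | A·x̄ᵢ | A·ȳᵢ
rectangular portion | 17500.00 | 62.50 | 70.00 | 1093750.00 | 1225000.00
triangular portion | 2450.00 | 136.67 | 46.67 | 334833.33 | 114333.33
Σ | 19950.00 |  |  | 1428583.33 | 1339333.33
x_c = 1428583.33 / 19950.00 = 71.61 in
y_c = 1339333.33 / 19950.00 = 67.13 in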